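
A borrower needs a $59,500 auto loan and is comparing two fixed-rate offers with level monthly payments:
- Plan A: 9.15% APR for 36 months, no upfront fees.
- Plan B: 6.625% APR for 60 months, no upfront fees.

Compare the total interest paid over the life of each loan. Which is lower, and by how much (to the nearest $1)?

Plan A: monthly rate = 9.15%/12 = 0.0076250; payment = 59,500 × 0.0076250 / (1 − (1+0.0076250)^−36) = $1,896.24.
Total interest on Plan A = 36 × $1,896.24 − $59,500 = $8,764.64.
Plan B: monthly rate = 6.625%/12 = 0.0055208; payment = 59,500 × 0.0055208 / (1 − (1+0.0055208)^−60) = $1,167.67.
Total interest on Plan B = 60 × $1,167.67 − $59,500 = $10,560.20.
Plan A is lower by $1,795.56.

Plan A by $1,796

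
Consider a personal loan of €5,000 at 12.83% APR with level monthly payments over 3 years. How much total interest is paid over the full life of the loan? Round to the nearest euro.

€1,050

Monthly rate = 12.83%/12 = 0.0106917; payment = 5,000 × 0.0106917 / (1 − (1+0.0106917)^−36) = €168.06.
Total paid = 36 × €168.06 = €6,050.16; interest = €6,050.16 − €5,000 = €1,050.16.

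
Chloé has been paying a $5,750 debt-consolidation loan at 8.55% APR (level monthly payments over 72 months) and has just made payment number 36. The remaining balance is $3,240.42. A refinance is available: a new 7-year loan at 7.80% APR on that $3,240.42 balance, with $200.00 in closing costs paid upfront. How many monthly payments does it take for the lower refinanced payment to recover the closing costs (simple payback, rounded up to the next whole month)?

4 months

Current payment = 5,750 × 8.55%/12 / (1 − (1+0.0071250)^−72) = $102.37.
Refinanced payment = 3,240.42 × 0.0065000 / (1 − (1+0.0065000)^−84) = $50.18.
Monthly savings = $102.37 − $50.18 = $52.19.
Break-even = $200.00 / $52.19 = 3.83 → 4 months.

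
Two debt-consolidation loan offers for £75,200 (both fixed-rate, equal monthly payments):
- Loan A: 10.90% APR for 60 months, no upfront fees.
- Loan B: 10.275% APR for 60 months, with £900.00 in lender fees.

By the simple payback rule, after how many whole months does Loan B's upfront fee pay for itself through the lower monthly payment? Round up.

Loan A: monthly rate = 10.9%/12 = 0.0090833; payment = 75,200 × 0.0090833 / (1 − (1+0.0090833)^−60) = £1,631.28.
Loan B: monthly rate = 10.275%/12 = 0.0085625; payment = 75,200 × 0.0085625 / (1 − (1+0.0085625)^−60) = £1,607.97.
Monthly savings = £1,631.28 − £1,607.97 = £23.31.
Break-even = £900.00 / £23.31 = 38.61 → 39 months.

39 months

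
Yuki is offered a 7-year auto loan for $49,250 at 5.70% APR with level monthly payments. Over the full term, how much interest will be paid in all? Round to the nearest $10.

Monthly rate = 5.7%/12 = 0.0047500; payment = 49,250 × 0.0047500 / (1 − (1+0.0047500)^−84) = $712.41.
Total paid = 84 × $712.41 = $59,842.44; interest = $59,842.44 − $49,250 = $10,592.44.

$10,590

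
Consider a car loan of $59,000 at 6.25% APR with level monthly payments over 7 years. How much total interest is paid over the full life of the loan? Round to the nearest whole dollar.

At 6.25% the monthly rate is 0.0052083, so the payment is 59,000 × 0.0052083 / (1 − 1.0052083^−84) = $868.99.
Total paid = 84 × $868.99 = $72,995.16; interest = $72,995.16 − $59,000 = $13,995.16.

$13,995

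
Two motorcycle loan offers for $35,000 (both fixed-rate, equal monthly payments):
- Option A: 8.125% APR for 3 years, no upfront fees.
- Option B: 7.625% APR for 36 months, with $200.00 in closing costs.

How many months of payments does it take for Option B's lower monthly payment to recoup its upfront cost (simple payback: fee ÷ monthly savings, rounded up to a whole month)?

Option A: monthly rate = 8.125%/12 = 0.0067708; payment = 35,000 × 0.0067708 / (1 − (1+0.0067708)^−36) = $1,098.79.
Option B: monthly rate = 7.625%/12 = 0.0063542; payment = 35,000 × 0.0063542 / (1 − (1+0.0063542)^−36) = $1,090.73.
Monthly savings = $1,098.79 − $1,090.73 = $8.06.
Break-even = $200.00 / $8.06 = 24.81 → 25 months.

25 months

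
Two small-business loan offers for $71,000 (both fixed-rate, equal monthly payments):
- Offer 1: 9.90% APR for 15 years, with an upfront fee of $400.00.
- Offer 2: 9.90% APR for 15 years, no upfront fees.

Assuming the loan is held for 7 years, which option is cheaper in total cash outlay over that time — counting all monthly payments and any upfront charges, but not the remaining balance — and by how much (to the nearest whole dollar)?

Offer 1: at 9.90% the monthly rate is 0.0082500, so the payment is 71,000 × 0.0082500 / (1 − 1.0082500^−180) = $758.63.
Offer 2: at 9.90% the monthly rate is 0.0082500, so the payment is 71,000 × 0.0082500 / (1 − 1.0082500^−180) = $758.63.
Over 84 months: Offer 1 costs 84 × $758.63 + $400.00 = $64,124.92; Offer 2 costs 84 × $758.63 = $63,724.92.
Offer 2 is cheaper by $64,124.92 − $63,724.92 = $400.00.

Offer 2 by $400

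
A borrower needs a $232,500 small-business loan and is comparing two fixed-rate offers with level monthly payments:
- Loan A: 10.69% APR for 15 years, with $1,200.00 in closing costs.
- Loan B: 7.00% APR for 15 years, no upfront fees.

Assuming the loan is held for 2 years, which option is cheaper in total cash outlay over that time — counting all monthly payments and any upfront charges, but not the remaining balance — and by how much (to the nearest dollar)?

Loan A: at 10.69% the monthly rate is 0.0089083, so the payment is 232,500 × 0.0089083 / (1 − 1.0089083^−180) = $2,597.51.
Loan B: monthly rate = 7%/12 = 0.0058333; payment = 232,500 × 0.0058333 / (1 − (1+0.0058333)^−180) = $2,089.78.
Over 24 months: Loan A costs 24 × $2,597.51 + $1,200.00 = $63,540.24; Loan B costs 24 × $2,089.78 = $50,154.72.
Loan B is cheaper by $63,540.24 − $50,154.72 = $13,385.52.

Loan B by $13,386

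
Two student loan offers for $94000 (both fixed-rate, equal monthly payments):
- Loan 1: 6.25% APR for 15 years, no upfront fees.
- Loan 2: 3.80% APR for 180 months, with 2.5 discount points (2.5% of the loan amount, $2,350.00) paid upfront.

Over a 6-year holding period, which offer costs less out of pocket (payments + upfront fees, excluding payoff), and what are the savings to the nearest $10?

Loan 1: at 6.25% the monthly rate is 0.0052083, so the payment is 94,000 × 0.0052083 / (1 − 1.0052083^−180) = $805.98.
Loan 2: monthly rate = 3.8%/12 = 0.0031667; payment = 94,000 × 0.0031667 / (1 − (1+0.0031667)^−180) = $685.92.
Over 72 months: Loan 1 costs 72 × $805.98 = $58,030.56; Loan 2 costs 72 × $685.92 + $2,350.00 = $51,736.24.
Loan 2 is cheaper by $58,030.56 − $51,736.24 = $6,294.32.

Loan 2 by $6,290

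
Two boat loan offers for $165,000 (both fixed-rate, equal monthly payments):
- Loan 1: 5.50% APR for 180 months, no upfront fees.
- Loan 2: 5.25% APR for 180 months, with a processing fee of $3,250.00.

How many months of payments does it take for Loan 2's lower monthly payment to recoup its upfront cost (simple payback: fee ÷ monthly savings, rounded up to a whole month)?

Loan 1: monthly rate = 5.5%/12 = 0.0045833; payment = 165,000 × 0.0045833 / (1 − (1+0.0045833)^−180) = $1,348.19.
Loan 2: monthly rate = 5.25%/12 = 0.0043750; payment = 165,000 × 0.0043750 / (1 − (1+0.0043750)^−180) = $1,326.40.
Monthly savings = $1,348.19 − $1,326.40 = $21.79.
Break-even = $3,250.00 / $21.79 = 149.15 → 150 months.

150 months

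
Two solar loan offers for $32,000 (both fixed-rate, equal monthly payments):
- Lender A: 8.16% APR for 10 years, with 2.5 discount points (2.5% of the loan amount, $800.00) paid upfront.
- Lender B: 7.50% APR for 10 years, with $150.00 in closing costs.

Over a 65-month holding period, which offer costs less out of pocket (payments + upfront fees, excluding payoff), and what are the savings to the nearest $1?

Lender A: monthly rate = 8.16%/12 = 0.0068000; payment = 32,000 × 0.0068000 / (1 − (1+0.0068000)^−120) = $390.96.
Lender B: monthly rate = 7.5%/12 = 0.0062500; payment = 32,000 × 0.0062500 / (1 − (1+0.0062500)^−120) = $379.85.
Over 65 months: Lender A costs 65 × $390.96 + $800.00 = $26,212.40; Lender B costs 65 × $379.85 + $150.00 = $24,840.25.
Lender B is cheaper by $26,212.40 − $24,840.25 = $1,372.15.

Lender B by $1,372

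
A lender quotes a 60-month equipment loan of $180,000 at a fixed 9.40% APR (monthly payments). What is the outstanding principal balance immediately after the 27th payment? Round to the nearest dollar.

$109,301

With monthly rate i = 9.4%/12 = 0.0078333, the balance after k of n payments is P · [(1+i)^n − (1+i)^k] / [(1+i)^n − 1].
(1+0.0078333)^60 = 1.59706684 and (1+0.0078333)^27 = 1.23451222, so the balance is 180,000 × (1.59706684 − 1.23451222) / (1.59706684 − 1) = $109,300.71.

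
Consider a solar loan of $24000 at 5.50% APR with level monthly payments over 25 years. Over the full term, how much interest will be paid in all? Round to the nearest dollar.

$20,214

At 5.50% the monthly rate is 0.0045833, so the payment is 24,000 × 0.0045833 / (1 − 1.0045833^−300) = $147.38.
Total paid = 300 × $147.38 = $44,214.00; interest = $44,214.00 − $24,000 = $20,214.00.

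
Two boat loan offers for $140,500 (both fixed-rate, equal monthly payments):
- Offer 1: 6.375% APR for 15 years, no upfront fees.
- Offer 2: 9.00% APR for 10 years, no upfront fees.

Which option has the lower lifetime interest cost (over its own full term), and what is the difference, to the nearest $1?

Offer 1: at 6.375% the monthly rate is 0.0053125, so the payment is 140,500 × 0.0053125 / (1 − 1.0053125^−180) = $1,214.27.
Total interest on Offer 1 = 180 × $1,214.27 − $140,500 = $78,068.60.
Offer 2: at 9.00% the monthly rate is 0.0075000, so the payment is 140,500 × 0.0075000 / (1 − 1.0075000^−120) = $1,779.79.
Total interest on Offer 2 = 120 × $1,779.79 − $140,500 = $73,074.80.
Offer 2 is lower by $4,993.80.

Offer 2 by $4,994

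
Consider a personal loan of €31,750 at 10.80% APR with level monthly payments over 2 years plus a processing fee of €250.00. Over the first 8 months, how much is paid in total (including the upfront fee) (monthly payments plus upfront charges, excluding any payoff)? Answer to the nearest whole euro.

€12,065

At 10.80% the monthly rate is 0.0090000, so the payment is 31,750 × 0.0090000 / (1 − 1.0090000^−24) = €1,476.85.
Total outlay = 8 × €1,476.85 + €250.00 = €12,064.80.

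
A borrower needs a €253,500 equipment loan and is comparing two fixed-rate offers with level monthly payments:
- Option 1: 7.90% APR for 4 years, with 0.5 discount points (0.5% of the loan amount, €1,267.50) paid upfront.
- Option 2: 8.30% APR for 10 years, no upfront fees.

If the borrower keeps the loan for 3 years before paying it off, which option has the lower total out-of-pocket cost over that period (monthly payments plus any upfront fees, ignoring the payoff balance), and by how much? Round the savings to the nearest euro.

Option 1: monthly rate = 7.9%/12 = 0.0065833; payment = 253,500 × 0.0065833 / (1 − (1+0.0065833)^−48) = €6,176.78.
Option 2: monthly rate = 8.3%/12 = 0.0069167; payment = 253,500 × 0.0069167 / (1 − (1+0.0069167)^−120) = €3,115.99.
Over 36 months: Option 1 costs 36 × €6,176.78 + €1,267.50 = €223,631.58; Option 2 costs 36 × €3,115.99 = €112,175.64.
Option 2 is cheaper by €223,631.58 − €112,175.64 = €111,455.94.

Option 2 by €111,456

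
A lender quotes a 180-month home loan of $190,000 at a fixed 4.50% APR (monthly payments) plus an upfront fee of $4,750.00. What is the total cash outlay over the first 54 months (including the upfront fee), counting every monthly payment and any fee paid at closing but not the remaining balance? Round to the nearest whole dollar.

At 4.50% the monthly rate is 0.0037500, so the payment is 190,000 × 0.0037500 / (1 − 1.0037500^−180) = $1,453.49.
Total outlay = 54 × $1,453.49 + $4,750.00 = $83,238.46.

$83,238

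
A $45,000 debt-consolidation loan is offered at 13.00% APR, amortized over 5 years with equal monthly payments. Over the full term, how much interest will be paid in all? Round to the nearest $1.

$16,433

Monthly rate = 13%/12 = 0.0108333; payment = 45,000 × 0.0108333 / (1 − (1+0.0108333)^−60) = $1,023.89.
Total paid = 60 × $1,023.89 = $61,433.40; interest = $61,433.40 − $45,000 = $16,433.40.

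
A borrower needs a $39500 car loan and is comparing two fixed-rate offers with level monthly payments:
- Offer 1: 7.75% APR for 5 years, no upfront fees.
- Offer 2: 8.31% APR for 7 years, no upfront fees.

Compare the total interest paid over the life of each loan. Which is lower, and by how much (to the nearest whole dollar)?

Offer 1 by $4,457

Offer 1: monthly rate = 7.75%/12 = 0.0064583; payment = 39,500 × 0.0064583 / (1 − (1+0.0064583)^−60) = $796.20.
Total interest on Offer 1 = 60 × $796.20 − $39,500 = $8,272.00.
Offer 2: monthly rate = 8.31%/12 = 0.0069250; payment = 39,500 × 0.0069250 / (1 − (1+0.0069250)^−84) = $621.77.
Total interest on Offer 2 = 84 × $621.77 − $39,500 = $12,728.68.
Offer 1 is lower by $4,456.68.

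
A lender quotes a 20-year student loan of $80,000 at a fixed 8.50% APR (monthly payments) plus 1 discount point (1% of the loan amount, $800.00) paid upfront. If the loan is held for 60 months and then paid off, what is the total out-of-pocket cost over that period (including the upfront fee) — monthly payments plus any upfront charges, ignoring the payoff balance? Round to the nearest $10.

At 8.50% the monthly rate is 0.0070833, so the payment is 80,000 × 0.0070833 / (1 − 1.0070833^−240) = $694.26.
Total outlay = 60 × $694.26 + $800.00 = $42,455.60.

$42,460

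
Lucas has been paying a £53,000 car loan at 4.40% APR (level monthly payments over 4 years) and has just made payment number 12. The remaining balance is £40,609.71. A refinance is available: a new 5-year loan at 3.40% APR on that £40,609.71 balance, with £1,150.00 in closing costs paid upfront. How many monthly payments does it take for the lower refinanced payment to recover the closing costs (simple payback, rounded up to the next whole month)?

3 months

Current payment = 53,000 × 4.4%/12 / (1 − (1+0.0036667)^−48) = £1,206.20.
Refinanced payment = 40,609.71 × 0.0028333 / (1 − (1+0.0028333)^−60) = £736.94.
Monthly savings = £1,206.20 − £736.94 = £469.26.
Break-even = £1,150.00 / £469.26 = 2.45 → 3 months.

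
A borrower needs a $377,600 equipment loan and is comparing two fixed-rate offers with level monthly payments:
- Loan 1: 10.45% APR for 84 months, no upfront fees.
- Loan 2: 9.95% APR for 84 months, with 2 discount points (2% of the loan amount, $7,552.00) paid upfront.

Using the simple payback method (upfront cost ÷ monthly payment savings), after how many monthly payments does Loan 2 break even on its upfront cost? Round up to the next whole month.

78 months

Loan 1: at 10.45% the monthly rate is 0.0087083, so the payment is 377,600 × 0.0087083 / (1 − 1.0087083^−84) = $6,356.75.
Loan 2: monthly rate = 9.95%/12 = 0.0082917; payment = 377,600 × 0.0082917 / (1 − (1+0.0082917)^−84) = $6,258.86.
Monthly savings = $6,356.75 − $6,258.86 = $97.89.
Break-even = $7,552.00 / $97.89 = 77.15 → 78 months.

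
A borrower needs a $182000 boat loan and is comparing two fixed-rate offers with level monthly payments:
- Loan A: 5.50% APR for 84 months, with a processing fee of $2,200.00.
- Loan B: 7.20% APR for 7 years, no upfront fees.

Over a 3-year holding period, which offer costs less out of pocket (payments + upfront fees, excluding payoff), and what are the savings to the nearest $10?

Loan A by $3,180

Loan A: monthly rate = 5.5%/12 = 0.0045833; payment = 182,000 × 0.0045833 / (1 − (1+0.0045833)^−84) = $2,615.35.
Loan B: at 7.20% the monthly rate is 0.0060000, so the payment is 182,000 × 0.0060000 / (1 − 1.0060000^−84) = $2,764.70.
Over 36 months: Loan A costs 36 × $2,615.35 + $2,200.00 = $96,352.60; Loan B costs 36 × $2,764.70 = $99,529.20.
Loan A is cheaper by $99,529.20 − $96,352.60 = $3,176.60.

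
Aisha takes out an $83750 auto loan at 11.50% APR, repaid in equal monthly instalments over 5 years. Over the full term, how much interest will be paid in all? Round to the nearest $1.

Monthly rate = 11.5%/12 = 0.0095833; payment = 83,750 × 0.0095833 / (1 − (1+0.0095833)^−60) = $1,841.88.
Total paid = 60 × $1,841.88 = $110,512.80; interest = $110,512.80 − $83,750 = $26,762.80.

$26,763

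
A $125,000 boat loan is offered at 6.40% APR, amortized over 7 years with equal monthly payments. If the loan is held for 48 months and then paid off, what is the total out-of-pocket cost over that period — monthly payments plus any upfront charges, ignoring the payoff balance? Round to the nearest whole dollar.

$88,806

Monthly rate = 6.4%/12 = 0.0053333; payment = 125,000 × 0.0053333 / (1 − (1+0.0053333)^−84) = $1,850.13.
Total outlay = 48 × $1,850.13 = $88,806.24.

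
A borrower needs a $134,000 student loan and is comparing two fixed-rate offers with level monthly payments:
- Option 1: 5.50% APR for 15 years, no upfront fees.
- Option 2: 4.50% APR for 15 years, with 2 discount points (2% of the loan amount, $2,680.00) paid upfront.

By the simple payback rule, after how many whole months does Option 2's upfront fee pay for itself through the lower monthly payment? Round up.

39 months

Option 1: at 5.50% the monthly rate is 0.0045833, so the payment is 134,000 × 0.0045833 / (1 − 1.0045833^−180) = $1,094.89.
Option 2: at 4.50% the monthly rate is 0.0037500, so the payment is 134,000 × 0.0037500 / (1 − 1.0037500^−180) = $1,025.09.
Monthly savings = $1,094.89 − $1,025.09 = $69.80.
Break-even = $2,680.00 / $69.80 = 38.40 → 39 months.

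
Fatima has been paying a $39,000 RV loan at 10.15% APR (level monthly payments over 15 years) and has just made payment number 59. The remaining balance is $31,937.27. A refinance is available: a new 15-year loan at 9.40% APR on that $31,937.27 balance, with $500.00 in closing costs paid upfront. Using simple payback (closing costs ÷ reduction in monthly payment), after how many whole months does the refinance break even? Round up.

6 months

Current payment = 39,000 × 10.15%/12 / (1 − (1+0.0084583)^−180) = $422.68.
Refinanced payment = 31,937.27 × 0.0078333 / (1 − (1+0.0078333)^−180) = $331.57.
Monthly savings = $422.68 − $331.57 = $91.11.
Break-even = $500.00 / $91.11 = 5.49 → 6 months.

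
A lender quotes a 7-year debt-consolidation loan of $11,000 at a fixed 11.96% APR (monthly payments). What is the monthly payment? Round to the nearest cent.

$193.94

At 11.96% the monthly rate is 0.0099667, so the payment is 11,000 × 0.0099667 / (1 − 1.0099667^−84) = $193.94.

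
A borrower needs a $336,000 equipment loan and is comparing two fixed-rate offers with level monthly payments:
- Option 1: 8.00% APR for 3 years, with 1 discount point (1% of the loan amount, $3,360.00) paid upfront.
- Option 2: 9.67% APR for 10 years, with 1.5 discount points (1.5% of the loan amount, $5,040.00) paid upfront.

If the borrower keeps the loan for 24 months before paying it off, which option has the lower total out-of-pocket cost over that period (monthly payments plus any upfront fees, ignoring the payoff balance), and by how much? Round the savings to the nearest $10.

Option 1: at 8.00% the monthly rate is 0.0066667, so the payment is 336,000 × 0.0066667 / (1 − 1.0066667^−36) = $10,529.02.
Option 2: at 9.67% the monthly rate is 0.0080583, so the payment is 336,000 × 0.0080583 / (1 − 1.0080583^−120) = $4,379.09.
Over 24 months: Option 1 costs 24 × $10,529.02 + $3,360.00 = $256,056.48; Option 2 costs 24 × $4,379.09 + $5,040.00 = $110,138.16.
Option 2 is cheaper by $256,056.48 − $110,138.16 = $145,918.32.

Option 2 by $145,920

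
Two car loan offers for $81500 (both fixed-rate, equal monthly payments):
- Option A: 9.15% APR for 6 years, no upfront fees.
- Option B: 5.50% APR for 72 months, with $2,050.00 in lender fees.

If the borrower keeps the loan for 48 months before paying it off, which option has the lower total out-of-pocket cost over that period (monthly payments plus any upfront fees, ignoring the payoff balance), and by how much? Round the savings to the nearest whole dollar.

Option B by $4,844

Option A: at 9.15% the monthly rate is 0.0076250, so the payment is 81,500 × 0.0076250 / (1 − 1.0076250^−72) = $1,475.16.
Option B: monthly rate = 5.5%/12 = 0.0045833; payment = 81,500 × 0.0045833 / (1 − (1+0.0045833)^−72) = $1,331.54.
Over 48 months: Option A costs 48 × $1,475.16 = $70,807.68; Option B costs 48 × $1,331.54 + $2,050.00 = $65,963.92.
Option B is cheaper by $70,807.68 − $65,963.92 = $4,843.76.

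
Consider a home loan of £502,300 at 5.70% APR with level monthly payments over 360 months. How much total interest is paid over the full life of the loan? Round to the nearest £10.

Monthly rate = 5.7%/12 = 0.0047500; payment = 502,300 × 0.0047500 / (1 − (1+0.0047500)^−360) = £2,915.35.
Total paid = 360 × £2,915.35 = £1,049,526.00; interest = £1,049,526.00 − £502,300 = £547,226.00.

£547,230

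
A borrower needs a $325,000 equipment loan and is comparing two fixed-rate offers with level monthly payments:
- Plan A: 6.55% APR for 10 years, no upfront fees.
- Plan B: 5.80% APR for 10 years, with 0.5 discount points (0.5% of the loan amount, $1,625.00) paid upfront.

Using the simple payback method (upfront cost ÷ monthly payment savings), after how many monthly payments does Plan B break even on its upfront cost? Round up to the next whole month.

14 months

Plan A: at 6.55% the monthly rate is 0.0054583, so the payment is 325,000 × 0.0054583 / (1 − 1.0054583^−120) = $3,698.58.
Plan B: at 5.80% the monthly rate is 0.0048333, so the payment is 325,000 × 0.0048333 / (1 − 1.0048333^−120) = $3,575.61.
Monthly savings = $3,698.58 − $3,575.61 = $122.97.
Break-even = $1,625.00 / $122.97 = 13.21 → 14 months.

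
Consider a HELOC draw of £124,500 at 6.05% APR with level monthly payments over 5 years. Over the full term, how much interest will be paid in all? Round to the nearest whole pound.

£20,090

At 6.05% the monthly rate is 0.0050417, so the payment is 124,500 × 0.0050417 / (1 − 1.0050417^−60) = £2,409.83.
Total paid = 60 × £2,409.83 = £144,589.80; interest = £144,589.80 − £124,500 = £20,089.80.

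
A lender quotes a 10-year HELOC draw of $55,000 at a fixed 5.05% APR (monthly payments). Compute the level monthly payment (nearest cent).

Monthly rate = 5.05%/12 = 0.0042083; payment = 55,000 × 0.0042083 / (1 − (1+0.0042083)^−120) = $584.71.

$584.71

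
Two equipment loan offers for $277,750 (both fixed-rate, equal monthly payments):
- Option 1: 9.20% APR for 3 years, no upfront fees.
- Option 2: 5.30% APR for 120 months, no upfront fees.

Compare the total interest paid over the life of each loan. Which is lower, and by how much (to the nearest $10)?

Option 1 by $39,530

Option 1: at 9.20% the monthly rate is 0.0076667, so the payment is 277,750 × 0.0076667 / (1 − 1.0076667^−36) = $8,858.25.
Total interest on Option 1 = 36 × $8,858.25 − $277,750 = $41,147.00.
Option 2: at 5.30% the monthly rate is 0.0044167, so the payment is 277,750 × 0.0044167 / (1 − 1.0044167^−120) = $2,986.87.
Total interest on Option 2 = 120 × $2,986.87 − $277,750 = $80,674.40.
Option 1 is lower by $39,527.40.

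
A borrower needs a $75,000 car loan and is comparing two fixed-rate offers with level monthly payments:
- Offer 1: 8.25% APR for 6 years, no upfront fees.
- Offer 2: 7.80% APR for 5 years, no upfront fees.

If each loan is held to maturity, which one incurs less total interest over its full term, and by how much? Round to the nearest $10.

Offer 2 by $4,530

Offer 1: monthly rate = 8.25%/12 = 0.0068750; payment = 75,000 × 0.0068750 / (1 − (1+0.0068750)^−72) = $1,324.17.
Total interest on Offer 1 = 72 × $1,324.17 − $75,000 = $20,340.24.
Offer 2: at 7.80% the monthly rate is 0.0065000, so the payment is 75,000 × 0.0065000 / (1 − 1.0065000^−60) = $1,513.56.
Total interest on Offer 2 = 60 × $1,513.56 − $75,000 = $15,813.60.
Offer 2 is lower by $4,526.64.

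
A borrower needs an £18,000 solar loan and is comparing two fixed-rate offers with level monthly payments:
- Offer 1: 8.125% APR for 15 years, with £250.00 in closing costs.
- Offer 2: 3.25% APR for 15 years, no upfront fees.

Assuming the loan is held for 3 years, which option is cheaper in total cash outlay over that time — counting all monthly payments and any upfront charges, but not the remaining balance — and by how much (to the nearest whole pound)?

Offer 2 by £1,936

Offer 1: at 8.125% the monthly rate is 0.0067708, so the payment is 18,000 × 0.0067708 / (1 − 1.0067708^−180) = £173.32.
Offer 2: monthly rate = 3.25%/12 = 0.0027083; payment = 18,000 × 0.0027083 / (1 − (1+0.0027083)^−180) = £126.48.
Over 36 months: Offer 1 costs 36 × £173.32 + £250.00 = £6,489.52; Offer 2 costs 36 × £126.48 = £4,553.28.
Offer 2 is cheaper by £6,489.52 − £4,553.28 = £1,936.24.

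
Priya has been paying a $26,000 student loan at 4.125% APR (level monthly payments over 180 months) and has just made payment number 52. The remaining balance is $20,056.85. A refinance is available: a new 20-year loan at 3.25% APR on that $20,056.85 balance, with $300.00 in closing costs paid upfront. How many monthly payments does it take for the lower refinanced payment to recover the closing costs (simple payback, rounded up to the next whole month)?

4 months

Current payment = 26,000 × 4.125%/12 / (1 − (1+0.0034375)^−180) = $193.95.
Refinanced payment = 20,056.85 × 0.0027083 / (1 − (1+0.0027083)^−240) = $113.76.
Monthly savings = $193.95 − $113.76 = $80.19.
Break-even = $300.00 / $80.19 = 3.74 → 4 months.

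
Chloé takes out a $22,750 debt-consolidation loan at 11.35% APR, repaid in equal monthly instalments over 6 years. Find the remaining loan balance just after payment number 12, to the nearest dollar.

With monthly rate i = 11.35%/12 = 0.0094583, the balance after k of n payments is P · [(1+i)^n − (1+i)^k] / [(1+i)^n − 1].
(1+0.0094583)^72 = 1.96953919 and (1+0.0094583)^12 = 1.11959454, so the balance is 22,750 × (1.96953919 − 1.11959454) / (1.96953919 − 1) = $19,943.74.

$19,944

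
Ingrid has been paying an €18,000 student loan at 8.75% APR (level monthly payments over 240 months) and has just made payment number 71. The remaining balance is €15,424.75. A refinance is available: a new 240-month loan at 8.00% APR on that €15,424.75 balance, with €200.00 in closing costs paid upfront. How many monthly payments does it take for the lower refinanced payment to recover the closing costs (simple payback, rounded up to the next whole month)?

Current payment = 18,000 × 8.75%/12 / (1 − (1+0.0072917)^−240) = €159.07.
Refinanced payment = 15,424.75 × 0.0066667 / (1 − (1+0.0066667)^−240) = €129.02.
Monthly savings = €159.07 − €129.02 = €30.05.
Break-even = €200.00 / €30.05 = 6.66 → 7 months.

7 months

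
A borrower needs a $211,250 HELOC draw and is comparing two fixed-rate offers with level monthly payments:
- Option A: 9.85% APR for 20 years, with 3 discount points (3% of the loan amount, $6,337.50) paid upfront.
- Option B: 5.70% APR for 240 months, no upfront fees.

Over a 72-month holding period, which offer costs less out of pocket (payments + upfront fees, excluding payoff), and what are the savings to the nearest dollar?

Option B by $45,256

Option A: at 9.85% the monthly rate is 0.0082083, so the payment is 211,250 × 0.0082083 / (1 − 1.0082083^−240) = $2,017.66.
Option B: monthly rate = 5.7%/12 = 0.0047500; payment = 211,250 × 0.0047500 / (1 − (1+0.0047500)^−240) = $1,477.13.
Over 72 months: Option A costs 72 × $2,017.66 + $6,337.50 = $151,609.02; Option B costs 72 × $1,477.13 = $106,353.36.
Option B is cheaper by $151,609.02 − $106,353.36 = $45,255.66.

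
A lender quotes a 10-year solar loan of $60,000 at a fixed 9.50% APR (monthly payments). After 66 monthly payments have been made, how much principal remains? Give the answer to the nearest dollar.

With monthly rate i = 9.5%/12 = 0.0079167, the balance after k of n payments is P · [(1+i)^n − (1+i)^k] / [(1+i)^n − 1].
(1+0.0079167)^120 = 2.57605540 and (1+0.0079167)^66 = 1.68277232, so the balance is 60,000 × (2.57605540 − 1.68277232) / (2.57605540 − 1) = $34,007.04.

$34,007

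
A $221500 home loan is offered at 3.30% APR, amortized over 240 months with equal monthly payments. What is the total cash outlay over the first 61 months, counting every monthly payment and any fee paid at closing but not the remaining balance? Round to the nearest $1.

$76,980

At 3.30% the monthly rate is 0.0027500, so the payment is 221,500 × 0.0027500 / (1 − 1.0027500^−240) = $1,261.96.
Total outlay = 61 × $1,261.96 = $76,979.56.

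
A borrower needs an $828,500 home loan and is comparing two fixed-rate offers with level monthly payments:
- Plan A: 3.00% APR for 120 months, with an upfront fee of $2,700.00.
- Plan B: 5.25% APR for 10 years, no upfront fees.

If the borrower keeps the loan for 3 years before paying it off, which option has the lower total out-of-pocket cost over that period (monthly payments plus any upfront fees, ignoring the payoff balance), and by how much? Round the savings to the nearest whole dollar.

Plan A by $29,306

Plan A: monthly rate = 3%/12 = 0.0025000; payment = 828,500 × 0.0025000 / (1 − (1+0.0025000)^−120) = $8,000.06.
Plan B: monthly rate = 5.25%/12 = 0.0043750; payment = 828,500 × 0.0043750 / (1 − (1+0.0043750)^−120) = $8,889.12.
Over 36 months: Plan A costs 36 × $8,000.06 + $2,700.00 = $290,702.16; Plan B costs 36 × $8,889.12 = $320,008.32.
Plan A is cheaper by $320,008.32 − $290,702.16 = $29,306.16.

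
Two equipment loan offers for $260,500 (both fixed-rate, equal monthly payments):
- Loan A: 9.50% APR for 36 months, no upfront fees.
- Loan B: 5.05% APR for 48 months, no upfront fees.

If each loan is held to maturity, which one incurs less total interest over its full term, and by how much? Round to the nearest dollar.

Loan B by $12,163

Loan A: at 9.50% the monthly rate is 0.0079167, so the payment is 260,500 × 0.0079167 / (1 − 1.0079167^−36) = $8,344.58.
Total interest on Loan A = 36 × $8,344.58 − $260,500 = $39,904.88.
Loan B: at 5.05% the monthly rate is 0.0042083, so the payment is 260,500 × 0.0042083 / (1 − 1.0042083^−48) = $6,005.03.
Total interest on Loan B = 48 × $6,005.03 − $260,500 = $27,741.44.
Loan B is lower by $12,163.44.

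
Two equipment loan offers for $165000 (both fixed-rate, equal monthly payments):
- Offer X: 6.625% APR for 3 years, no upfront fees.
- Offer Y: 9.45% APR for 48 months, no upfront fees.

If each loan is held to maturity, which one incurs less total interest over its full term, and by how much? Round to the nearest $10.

Offer X: at 6.625% the monthly rate is 0.0055208, so the payment is 165,000 × 0.0055208 / (1 − 1.0055208^−36) = $5,066.48.
Total interest on Offer X = 36 × $5,066.48 − $165,000 = $17,393.28.
Offer Y: at 9.45% the monthly rate is 0.0078750, so the payment is 165,000 × 0.0078750 / (1 − 1.0078750^−48) = $4,141.38.
Total interest on Offer Y = 48 × $4,141.38 − $165,000 = $33,786.24.
Offer X is lower by $16,392.96.

Offer X by $16,390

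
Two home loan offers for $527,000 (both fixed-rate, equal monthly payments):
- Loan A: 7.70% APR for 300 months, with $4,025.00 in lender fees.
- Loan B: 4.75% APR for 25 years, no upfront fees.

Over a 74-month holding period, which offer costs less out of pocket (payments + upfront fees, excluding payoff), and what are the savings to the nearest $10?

Loan B by $74,970

Loan A: at 7.70% the monthly rate is 0.0064167, so the payment is 527,000 × 0.0064167 / (1 − 1.0064167^−300) = $3,963.30.
Loan B: monthly rate = 4.75%/12 = 0.0039583; payment = 527,000 × 0.0039583 / (1 − (1+0.0039583)^−300) = $3,004.52.
Over 74 months: Loan A costs 74 × $3,963.30 + $4,025.00 = $297,309.20; Loan B costs 74 × $3,004.52 = $222,334.48.
Loan B is cheaper by $297,309.20 − $222,334.48 = $74,974.72.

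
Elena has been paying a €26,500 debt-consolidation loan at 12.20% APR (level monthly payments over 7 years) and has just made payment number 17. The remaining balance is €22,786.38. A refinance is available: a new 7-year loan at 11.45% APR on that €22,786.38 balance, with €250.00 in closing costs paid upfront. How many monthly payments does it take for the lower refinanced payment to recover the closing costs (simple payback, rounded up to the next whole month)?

4 months

Current payment = 26,500 × 12.2%/12 / (1 − (1+0.0101667)^−84) = €470.64.
Refinanced payment = 22,786.38 × 0.0095417 / (1 − (1+0.0095417)^−84) = €395.57.
Monthly savings = €470.64 − €395.57 = €75.07.
Break-even = €250.00 / €75.07 = 3.33 → 4 months.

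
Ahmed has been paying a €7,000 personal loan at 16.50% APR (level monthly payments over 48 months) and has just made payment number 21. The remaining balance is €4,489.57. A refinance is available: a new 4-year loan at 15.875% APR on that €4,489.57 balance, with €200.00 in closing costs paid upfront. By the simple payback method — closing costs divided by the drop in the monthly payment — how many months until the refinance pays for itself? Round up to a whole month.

3 months

Current payment = 7,000 × 16.5%/12 / (1 − (1+0.0137500)^−48) = €200.18.
Refinanced payment = 4,489.57 × 0.0132292 / (1 − (1+0.0132292)^−48) = €126.95.
Monthly savings = €200.18 − €126.95 = €73.23.
Break-even = €200.00 / €73.23 = 2.73 → 3 months.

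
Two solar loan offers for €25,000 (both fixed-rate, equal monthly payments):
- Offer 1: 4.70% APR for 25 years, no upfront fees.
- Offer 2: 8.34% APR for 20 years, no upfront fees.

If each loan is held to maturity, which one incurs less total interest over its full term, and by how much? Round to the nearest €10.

Offer 1 by €8,920

Offer 1: monthly rate = 4.7%/12 = 0.0039167; payment = 25,000 × 0.0039167 / (1 − (1+0.0039167)^−300) = €141.81.
Total interest on Offer 1 = 300 × €141.81 − €25,000 = €17,543.00.
Offer 2: at 8.34% the monthly rate is 0.0069500, so the payment is 25,000 × 0.0069500 / (1 − 1.0069500^−240) = €214.43.
Total interest on Offer 2 = 240 × €214.43 − €25,000 = €26,463.20.
Offer 1 is lower by €8,920.20.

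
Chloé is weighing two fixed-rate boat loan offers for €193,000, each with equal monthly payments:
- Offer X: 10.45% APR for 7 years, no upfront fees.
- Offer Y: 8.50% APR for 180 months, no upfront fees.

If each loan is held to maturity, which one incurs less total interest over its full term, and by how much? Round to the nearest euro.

Offer X by €69,176

Offer X: monthly rate = 10.45%/12 = 0.0087083; payment = 193,000 × 0.0087083 / (1 − (1+0.0087083)^−84) = €3,249.08.
Total interest on Offer X = 84 × €3,249.08 − €193,000 = €79,922.72.
Offer Y: monthly rate = 8.5%/12 = 0.0070833; payment = 193,000 × 0.0070833 / (1 − (1+0.0070833)^−180) = €1,900.55.
Total interest on Offer Y = 180 × €1,900.55 − €193,000 = €149,099.00.
Offer X is lower by €69,176.28.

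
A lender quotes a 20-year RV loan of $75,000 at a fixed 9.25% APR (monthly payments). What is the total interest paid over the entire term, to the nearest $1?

Monthly rate = 9.25%/12 = 0.0077083; payment = 75,000 × 0.0077083 / (1 − (1+0.0077083)^−240) = $686.90.
Total paid = 240 × $686.90 = $164,856.00; interest = $164,856.00 − $75,000 = $89,856.00.

$89,856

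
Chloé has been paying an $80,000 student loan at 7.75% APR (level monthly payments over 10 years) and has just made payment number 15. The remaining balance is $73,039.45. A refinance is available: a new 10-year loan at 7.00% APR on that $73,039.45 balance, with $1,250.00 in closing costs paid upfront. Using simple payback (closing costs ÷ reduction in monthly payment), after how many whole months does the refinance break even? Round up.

Current payment = 80,000 × 7.75%/12 / (1 − (1+0.0064583)^−120) = $960.09.
Refinanced payment = 73,039.45 × 0.0058333 / (1 − (1+0.0058333)^−120) = $848.05.
Monthly savings = $960.09 − $848.05 = $112.04.
Break-even = $1,250.00 / $112.04 = 11.16 → 12 months.

12 months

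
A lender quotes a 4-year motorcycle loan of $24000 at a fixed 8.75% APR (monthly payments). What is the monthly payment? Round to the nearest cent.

$594.40

Monthly rate = 8.75%/12 = 0.0072917; payment = 24,000 × 0.0072917 / (1 − (1+0.0072917)^−48) = $594.40.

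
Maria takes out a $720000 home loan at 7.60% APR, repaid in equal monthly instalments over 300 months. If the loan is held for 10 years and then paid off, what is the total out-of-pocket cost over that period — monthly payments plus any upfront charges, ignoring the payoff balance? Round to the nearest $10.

At 7.60% the monthly rate is 0.0063333, so the payment is 720,000 × 0.0063333 / (1 − 1.0063333^−300) = $5,367.66.
Total outlay = 120 × $5,367.66 = $644,119.20.

$644,120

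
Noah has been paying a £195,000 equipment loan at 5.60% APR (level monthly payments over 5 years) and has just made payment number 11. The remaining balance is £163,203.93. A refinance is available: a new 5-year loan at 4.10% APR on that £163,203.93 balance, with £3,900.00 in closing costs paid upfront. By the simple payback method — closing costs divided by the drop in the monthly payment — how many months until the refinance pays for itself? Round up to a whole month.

Current payment = 195,000 × 5.6%/12 / (1 − (1+0.0046667)^−60) = £3,733.73.
Refinanced payment = 163,203.93 × 0.0034167 / (1 − (1+0.0034167)^−60) = £3,013.02.
Monthly savings = £3,733.73 − £3,013.02 = £720.71.
Break-even = £3,900.00 / £720.71 = 5.41 → 6 months.

6 months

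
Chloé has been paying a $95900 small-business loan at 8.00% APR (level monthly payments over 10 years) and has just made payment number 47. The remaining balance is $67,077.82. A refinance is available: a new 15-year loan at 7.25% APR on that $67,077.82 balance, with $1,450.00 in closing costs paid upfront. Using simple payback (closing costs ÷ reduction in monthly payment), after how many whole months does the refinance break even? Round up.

Current payment = 95,900 × 8%/12 / (1 − (1+0.0066667)^−120) = $1,163.53.
Refinanced payment = 67,077.82 × 0.0060417 / (1 − (1+0.0060417)^−180) = $612.33.
Monthly savings = $1,163.53 − $612.33 = $551.20.
Break-even = $1,450.00 / $551.20 = 2.63 → 3 months.

3 months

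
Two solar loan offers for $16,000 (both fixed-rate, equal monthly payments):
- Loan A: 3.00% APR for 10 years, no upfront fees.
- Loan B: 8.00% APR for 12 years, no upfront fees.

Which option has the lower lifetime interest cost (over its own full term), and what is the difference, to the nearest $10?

Loan A: monthly rate = 3%/12 = 0.0025000; payment = 16,000 × 0.0025000 / (1 − (1+0.0025000)^−120) = $154.50.
Total interest on Loan A = 120 × $154.50 − $16,000 = $2,540.00.
Loan B: at 8.00% the monthly rate is 0.0066667, so the payment is 16,000 × 0.0066667 / (1 − 1.0066667^−144) = $173.19.
Total interest on Loan B = 144 × $173.19 − $16,000 = $8,939.36.
Loan A is lower by $6,399.36.

Loan A by $6,400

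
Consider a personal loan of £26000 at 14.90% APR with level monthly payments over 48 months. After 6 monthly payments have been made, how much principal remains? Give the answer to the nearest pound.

With monthly rate i = 14.9%/12 = 0.0124167, the balance after k of n payments is P · [(1+i)^n − (1+i)^k] / [(1+i)^n − 1].
(1+0.0124167)^48 = 1.80819693 and (1+0.0124167)^6 = 1.07685125, so the balance is 26,000 × (1.80819693 − 1.07685125) / (1.80819693 − 1) = £23,527.67.

£23,528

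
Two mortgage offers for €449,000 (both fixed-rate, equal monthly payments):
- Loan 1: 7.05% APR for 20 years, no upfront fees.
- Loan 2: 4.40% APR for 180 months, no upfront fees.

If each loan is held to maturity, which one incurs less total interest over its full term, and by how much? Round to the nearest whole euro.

Loan 2 by €224,554

Loan 1: monthly rate = 7.05%/12 = 0.0058750; payment = 449,000 × 0.0058750 / (1 − (1+0.0058750)^−240) = €3,494.58.
Total interest on Loan 1 = 240 × €3,494.58 − €449,000 = €389,699.20.
Loan 2: monthly rate = 4.4%/12 = 0.0036667; payment = 449,000 × 0.0036667 / (1 − (1+0.0036667)^−180) = €3,411.92.
Total interest on Loan 2 = 180 × €3,411.92 − €449,000 = €165,145.60.
Loan 2 is lower by €224,553.60.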